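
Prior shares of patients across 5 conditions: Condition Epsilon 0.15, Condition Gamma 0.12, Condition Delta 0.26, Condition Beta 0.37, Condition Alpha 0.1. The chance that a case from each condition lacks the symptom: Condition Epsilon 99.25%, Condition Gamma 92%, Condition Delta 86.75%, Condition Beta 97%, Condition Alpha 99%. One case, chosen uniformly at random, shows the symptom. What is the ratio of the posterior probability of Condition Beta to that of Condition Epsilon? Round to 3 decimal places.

9.867

Taking complements, P(symptomatic | each) = Condition Epsilon 0.0075, Condition Gamma 0.08, Condition Delta 0.1325, Condition Beta 0.03, Condition Alpha 0.01.
Prior × likelihood for each hypothesis:
  Condition Epsilon: 0.15 × 0.0075 = 0.001125
  Condition Gamma: 0.12 × 0.08 = 0.0096
  Condition Delta: 0.26 × 0.1325 = 0.03445
  Condition Beta: 0.37 × 0.03 = 0.0111
  Condition Alpha: 0.1 × 0.01 = 0.001
Total = 0.057275.
The ratio is 0.0111 / 0.001125 (the normalizer cancels) = 9.867.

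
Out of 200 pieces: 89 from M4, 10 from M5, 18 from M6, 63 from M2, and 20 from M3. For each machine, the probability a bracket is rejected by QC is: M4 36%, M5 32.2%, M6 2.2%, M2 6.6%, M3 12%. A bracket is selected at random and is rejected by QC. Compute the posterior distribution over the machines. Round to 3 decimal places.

Prior × likelihood for each hypothesis:
  M4: 0.445 × 0.36 = 0.1602
  M5: 0.05 × 0.322 = 0.0161
  M6: 0.09 × 0.022 = 0.00198
  M2: 0.315 × 0.066 = 0.02079
  M3: 0.1 × 0.12 = 0.012
Total = 0.21107.
P(M4 | rejected) = 0.1602/0.21107 ≈ 0.759
P(M5 | rejected) = 0.0161/0.21107 ≈ 0.076
P(M6 | rejected) = 0.00198/0.21107 ≈ 0.009
P(M2 | rejected) = 0.02079/0.21107 ≈ 0.098
P(M3 | rejected) = 0.012/0.21107 ≈ 0.057
(Check: 0.759+0.076+0.009+0.098+0.057 = 0.999.)

M4 0.759, M5 0.076, M6 0.009, M2 0.098, M3 0.057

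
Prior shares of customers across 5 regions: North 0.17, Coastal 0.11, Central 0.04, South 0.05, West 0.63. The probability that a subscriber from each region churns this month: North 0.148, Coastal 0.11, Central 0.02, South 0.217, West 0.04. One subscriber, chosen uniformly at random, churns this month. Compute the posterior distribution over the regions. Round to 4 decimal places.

North 0.3395, Coastal 0.1633, Central 0.0108, South 0.1464, West 0.3400

Compute prior × likelihood for every hypothesis:
  North: 0.17 × 0.148 = 0.02516
  Coastal: 0.11 × 0.11 = 0.0121
  Central: 0.04 × 0.02 = 0.0008
  South: 0.05 × 0.217 = 0.01085
  West: 0.63 × 0.04 = 0.0252
Total = 0.07411.
P(North | churn) = 0.02516/0.07411 ≈ 0.3395
P(Coastal | churn) = 0.0121/0.07411 ≈ 0.1633
P(Central | churn) = 0.0008/0.07411 ≈ 0.0108
P(South | churn) = 0.01085/0.07411 ≈ 0.1464
P(West | churn) = 0.0252/0.07411 ≈ 0.3400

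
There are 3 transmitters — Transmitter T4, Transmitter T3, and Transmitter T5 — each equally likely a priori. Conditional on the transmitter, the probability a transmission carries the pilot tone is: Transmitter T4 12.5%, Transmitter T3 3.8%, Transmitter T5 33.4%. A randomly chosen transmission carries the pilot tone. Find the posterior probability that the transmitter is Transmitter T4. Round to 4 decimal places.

0.2515

Since the prior is uniform, the posterior is proportional to the likelihood:
  Transmitter T4: 0.125
  Transmitter T3: 0.038
  Transmitter T5: 0.334
Sum = 0.497.
P(Transmitter T4 | evidence) = 0.125 / 0.497 ≈ 0.2515.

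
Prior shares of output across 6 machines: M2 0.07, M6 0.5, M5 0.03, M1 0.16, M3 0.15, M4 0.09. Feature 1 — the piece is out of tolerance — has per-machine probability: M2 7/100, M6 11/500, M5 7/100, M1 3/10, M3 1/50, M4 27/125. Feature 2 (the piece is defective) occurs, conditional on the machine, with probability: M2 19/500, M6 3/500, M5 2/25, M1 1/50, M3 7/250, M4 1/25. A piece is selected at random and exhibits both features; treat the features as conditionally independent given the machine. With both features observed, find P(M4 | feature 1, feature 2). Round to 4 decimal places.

0.3469

Compute prior × likelihood for every hypothesis:
  M2: 0.07 × 0.07 × 0.038 = 0.0001862
  M6: 0.5 × 0.022 × 0.006 = 0.000066
  M5: 0.03 × 0.07 × 0.08 = 0.000168
  M1: 0.16 × 0.3 × 0.02 = 0.00096
  M3: 0.15 × 0.02 × 0.028 = 0.000084
  M4: 0.09 × 0.216 × 0.04 = 0.0007776
Sum = 0.0022418.
P(M4 | evidence) = 0.0007776 / 0.0022418 ≈ 0.3469.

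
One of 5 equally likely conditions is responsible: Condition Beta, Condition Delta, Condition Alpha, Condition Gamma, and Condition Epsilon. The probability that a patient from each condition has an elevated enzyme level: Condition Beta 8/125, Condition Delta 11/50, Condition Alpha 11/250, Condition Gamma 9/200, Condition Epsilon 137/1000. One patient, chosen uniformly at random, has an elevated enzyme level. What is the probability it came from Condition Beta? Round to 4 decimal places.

Since the prior is uniform, the posterior is proportional to the likelihood:
  Condition Beta: 0.064
  Condition Delta: 0.22
  Condition Alpha: 0.044
  Condition Gamma: 0.045
  Condition Epsilon: 0.137
Sum = 0.51.
P(Condition Beta | evidence) = 0.064 / 0.51 ≈ 0.1255.

0.1255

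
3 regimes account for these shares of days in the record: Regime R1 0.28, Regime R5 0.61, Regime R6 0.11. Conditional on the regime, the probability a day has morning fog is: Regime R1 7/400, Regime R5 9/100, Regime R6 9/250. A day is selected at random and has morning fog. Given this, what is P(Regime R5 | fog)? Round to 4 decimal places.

0.8610

Prior × likelihood for each hypothesis:
  Regime R1: 0.28 × 0.0175 = 0.0049
  Regime R5: 0.61 × 0.09 = 0.0549
  Regime R6: 0.11 × 0.036 = 0.00396
Total = 0.06376.
P(Regime R5 | evidence) = 0.0549 / 0.06376 ≈ 0.8610.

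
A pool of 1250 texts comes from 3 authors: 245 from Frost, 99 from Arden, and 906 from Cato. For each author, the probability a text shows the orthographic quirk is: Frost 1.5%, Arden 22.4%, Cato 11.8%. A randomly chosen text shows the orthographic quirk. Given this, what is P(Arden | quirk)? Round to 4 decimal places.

0.1670

Unnormalized posteriors (prior × likelihood):
  Frost: 0.196 × 0.015 = 0.00294
  Arden: 0.0792 × 0.224 = 0.0177408
  Cato: 0.7248 × 0.118 = 0.0855264
Sum = 0.1062072.
P(Arden | evidence) = 0.0177408 / 0.1062072 ≈ 0.1670.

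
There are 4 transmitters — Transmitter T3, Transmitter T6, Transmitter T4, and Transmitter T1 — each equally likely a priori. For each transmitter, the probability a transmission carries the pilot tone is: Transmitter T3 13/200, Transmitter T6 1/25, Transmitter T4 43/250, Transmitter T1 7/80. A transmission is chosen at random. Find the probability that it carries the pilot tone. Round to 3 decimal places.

With a uniform prior (1/4 each), posterior ∝ likelihood:
  Transmitter T3: 0.065
  Transmitter T6: 0.04
  Transmitter T4: 0.172
  Transmitter T1: 0.0875
P(pilot) = (1/4) × (0.065 + 0.04 + 0.172 + 0.0875) = 0.3645/4 ≈ 0.091.

0.091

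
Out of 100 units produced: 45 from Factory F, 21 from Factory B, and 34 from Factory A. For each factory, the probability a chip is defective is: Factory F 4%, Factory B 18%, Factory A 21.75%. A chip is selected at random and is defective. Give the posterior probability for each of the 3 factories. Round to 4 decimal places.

By Bayes' rule, posterior ∝ prior × likelihood:
  Factory F: 0.45 × 0.04 = 0.018
  Factory B: 0.21 × 0.18 = 0.0378
  Factory A: 0.34 × 0.2175 = 0.07395
Normalizing constant = 0.12975.
P(Factory F | defective) = 0.018/0.12975 ≈ 0.1387
P(Factory B | defective) = 0.0378/0.12975 ≈ 0.2913
P(Factory A | defective) = 0.07395/0.12975 ≈ 0.5699

Factory F 0.1387, Factory B 0.2913, Factory A 0.5699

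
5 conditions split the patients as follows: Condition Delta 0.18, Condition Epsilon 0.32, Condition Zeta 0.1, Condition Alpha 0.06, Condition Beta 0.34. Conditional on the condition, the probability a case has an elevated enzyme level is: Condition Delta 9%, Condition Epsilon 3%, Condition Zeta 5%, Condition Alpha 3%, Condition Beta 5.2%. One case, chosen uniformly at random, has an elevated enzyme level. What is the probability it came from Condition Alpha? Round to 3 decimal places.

Prior × likelihood for each hypothesis:
  Condition Delta: 0.18 × 0.09 = 0.0162
  Condition Epsilon: 0.32 × 0.03 = 0.0096
  Condition Zeta: 0.1 × 0.05 = 0.005
  Condition Alpha: 0.06 × 0.03 = 0.0018
  Condition Beta: 0.34 × 0.052 = 0.01768
Normalizing constant = 0.05028.
P(Condition Alpha | evidence) = 0.0018 / 0.05028 ≈ 0.036.

0.036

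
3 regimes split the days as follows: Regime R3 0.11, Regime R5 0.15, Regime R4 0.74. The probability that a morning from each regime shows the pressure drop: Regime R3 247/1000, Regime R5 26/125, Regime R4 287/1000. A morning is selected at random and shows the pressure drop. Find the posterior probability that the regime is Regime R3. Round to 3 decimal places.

0.100

Unnormalized posteriors (prior × likelihood):
  Regime R3: 0.11 × 0.247 = 0.02717
  Regime R5: 0.15 × 0.208 = 0.0312
  Regime R4: 0.74 × 0.287 = 0.21238
Total = 0.27075.
P(Regime R3 | evidence) = 0.02717 / 0.27075 ≈ 0.100.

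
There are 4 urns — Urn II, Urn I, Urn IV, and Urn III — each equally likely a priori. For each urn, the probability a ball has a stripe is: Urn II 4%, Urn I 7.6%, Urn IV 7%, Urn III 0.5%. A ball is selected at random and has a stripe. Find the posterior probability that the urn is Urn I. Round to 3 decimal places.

Since the prior is uniform, the posterior is proportional to the likelihood:
  Urn II: 0.04
  Urn I: 0.076
  Urn IV: 0.07
  Urn III: 0.005
Sum = 0.191.
P(Urn I | evidence) = 0.076 / 0.191 ≈ 0.398.

0.398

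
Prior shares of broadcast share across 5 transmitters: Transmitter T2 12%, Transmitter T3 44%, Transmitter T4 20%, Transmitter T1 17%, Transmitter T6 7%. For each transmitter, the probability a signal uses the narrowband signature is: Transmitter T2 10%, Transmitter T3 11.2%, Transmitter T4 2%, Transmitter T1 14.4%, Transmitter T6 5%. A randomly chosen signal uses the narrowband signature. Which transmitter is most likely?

Compute prior × likelihood for every hypothesis:
  Transmitter T2: 0.12 × 0.1 = 0.012
  Transmitter T3: 0.44 × 0.112 = 0.04928
  Transmitter T4: 0.2 × 0.02 = 0.004
  Transmitter T1: 0.17 × 0.144 = 0.02448
  Transmitter T6: 0.07 × 0.05 = 0.0035
Sum = 0.09326.
Largest term belongs to Transmitter T3, so Transmitter T3 is most probable.

Transmitter T3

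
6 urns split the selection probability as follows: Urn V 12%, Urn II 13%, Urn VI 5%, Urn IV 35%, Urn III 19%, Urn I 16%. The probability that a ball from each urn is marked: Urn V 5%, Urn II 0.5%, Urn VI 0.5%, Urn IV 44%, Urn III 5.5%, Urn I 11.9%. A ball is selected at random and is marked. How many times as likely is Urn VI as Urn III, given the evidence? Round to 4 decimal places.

By Bayes' rule, posterior ∝ prior × likelihood:
  Urn V: 0.12 × 0.05 = 0.006
  Urn II: 0.13 × 0.005 = 0.00065
  Urn VI: 0.05 × 0.005 = 0.00025
  Urn IV: 0.35 × 0.44 = 0.154
  Urn III: 0.19 × 0.055 = 0.01045
  Urn I: 0.16 × 0.119 = 0.01904
Total = 0.19039.
The ratio is 0.00025 / 0.01045 (the normalizer cancels) = 0.0239.

0.0239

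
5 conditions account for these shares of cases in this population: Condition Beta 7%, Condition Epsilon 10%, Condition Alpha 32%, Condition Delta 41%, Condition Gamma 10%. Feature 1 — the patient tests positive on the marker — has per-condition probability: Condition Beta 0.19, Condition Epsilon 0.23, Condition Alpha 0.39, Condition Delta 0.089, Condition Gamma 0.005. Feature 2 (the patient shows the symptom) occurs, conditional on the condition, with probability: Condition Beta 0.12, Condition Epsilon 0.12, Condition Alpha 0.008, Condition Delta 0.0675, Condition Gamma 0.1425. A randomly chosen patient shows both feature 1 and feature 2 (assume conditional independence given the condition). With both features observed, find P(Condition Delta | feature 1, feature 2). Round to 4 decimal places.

Compute prior × likelihood for every hypothesis:
  Condition Beta: 0.07 × 0.19 × 0.12 = 0.001596
  Condition Epsilon: 0.1 × 0.23 × 0.12 = 0.00276
  Condition Alpha: 0.32 × 0.39 × 0.008 = 0.0009984
  Condition Delta: 0.41 × 0.089 × 0.0675 = 0.002463075
  Condition Gamma: 0.1 × 0.005 × 0.1425 = 0.00007125
Normalizing constant = 0.007888725.
P(Condition Delta | evidence) = 0.002463075 / 0.007888725 ≈ 0.3122.

0.3122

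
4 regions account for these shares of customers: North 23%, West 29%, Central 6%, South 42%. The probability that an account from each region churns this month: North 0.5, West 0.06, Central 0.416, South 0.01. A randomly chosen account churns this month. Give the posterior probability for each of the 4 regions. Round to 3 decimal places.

North 0.712, West 0.108, Central 0.154, South 0.026

Prior × likelihood for each hypothesis:
  North: 0.23 × 0.5 = 0.115
  West: 0.29 × 0.06 = 0.0174
  Central: 0.06 × 0.416 = 0.02496
  South: 0.42 × 0.01 = 0.0042
Normalizing constant = 0.16156.
P(North | churn) = 0.115/0.16156 ≈ 0.712
P(West | churn) = 0.0174/0.16156 ≈ 0.108
P(Central | churn) = 0.02496/0.16156 ≈ 0.154
P(South | churn) = 0.0042/0.16156 ≈ 0.026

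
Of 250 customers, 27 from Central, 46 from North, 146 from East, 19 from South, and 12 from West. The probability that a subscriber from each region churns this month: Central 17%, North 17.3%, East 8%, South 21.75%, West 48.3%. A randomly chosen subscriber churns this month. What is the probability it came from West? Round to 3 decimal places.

Compute prior × likelihood for every hypothesis:
  Central: 0.108 × 0.17 = 0.01836
  North: 0.184 × 0.173 = 0.031832
  East: 0.584 × 0.08 = 0.04672
  South: 0.076 × 0.2175 = 0.01653
  West: 0.048 × 0.483 = 0.023184
Total = 0.136626.
P(West | evidence) = 0.023184 / 0.136626 ≈ 0.170.

0.170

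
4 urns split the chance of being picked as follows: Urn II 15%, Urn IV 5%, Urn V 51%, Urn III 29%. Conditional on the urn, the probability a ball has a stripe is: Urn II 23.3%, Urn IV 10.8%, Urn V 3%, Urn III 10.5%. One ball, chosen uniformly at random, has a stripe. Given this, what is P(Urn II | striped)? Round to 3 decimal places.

Prior × likelihood for each hypothesis:
  Urn II: 0.15 × 0.233 = 0.03495
  Urn IV: 0.05 × 0.108 = 0.0054
  Urn V: 0.51 × 0.03 = 0.0153
  Urn III: 0.29 × 0.105 = 0.03045
Total = 0.0861.
P(Urn II | evidence) = 0.03495 / 0.0861 ≈ 0.406.

0.406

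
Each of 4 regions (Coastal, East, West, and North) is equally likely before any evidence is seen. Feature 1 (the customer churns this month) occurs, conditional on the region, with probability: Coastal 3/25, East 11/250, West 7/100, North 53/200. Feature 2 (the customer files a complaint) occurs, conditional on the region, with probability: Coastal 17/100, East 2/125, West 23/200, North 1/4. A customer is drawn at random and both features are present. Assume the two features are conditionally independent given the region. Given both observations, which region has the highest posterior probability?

With a uniform prior (1/4 each), posterior ∝ likelihood:
  Coastal: 0.12 × 0.17 = 0.0204
  East: 0.044 × 0.016 = 0.000704
  West: 0.07 × 0.115 = 0.00805
  North: 0.265 × 0.25 = 0.06625
Normalizing constant = 0.095404.
Largest term belongs to North, so North is most probable.

North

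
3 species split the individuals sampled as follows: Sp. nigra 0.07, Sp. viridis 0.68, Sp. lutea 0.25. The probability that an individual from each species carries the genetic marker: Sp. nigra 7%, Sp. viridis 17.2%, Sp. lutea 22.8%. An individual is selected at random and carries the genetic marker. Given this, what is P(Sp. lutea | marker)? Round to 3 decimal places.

0.319

Prior × likelihood for each hypothesis:
  Sp. nigra: 0.07 × 0.07 = 0.0049
  Sp. viridis: 0.68 × 0.172 = 0.11696
  Sp. lutea: 0.25 × 0.228 = 0.057
Normalizing constant = 0.17886.
P(Sp. lutea | evidence) = 0.057 / 0.17886 ≈ 0.319.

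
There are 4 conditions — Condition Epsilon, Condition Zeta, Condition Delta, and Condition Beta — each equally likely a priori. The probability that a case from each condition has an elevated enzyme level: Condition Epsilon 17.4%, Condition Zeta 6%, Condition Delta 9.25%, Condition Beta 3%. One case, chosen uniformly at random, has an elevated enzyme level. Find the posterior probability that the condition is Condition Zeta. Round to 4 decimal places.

Since the prior is uniform, the posterior is proportional to the likelihood:
  Condition Epsilon: 0.174
  Condition Zeta: 0.06
  Condition Delta: 0.0925
  Condition Beta: 0.03
Total = 0.3565.
P(Condition Zeta | evidence) = 0.06 / 0.3565 ≈ 0.1683.

0.1683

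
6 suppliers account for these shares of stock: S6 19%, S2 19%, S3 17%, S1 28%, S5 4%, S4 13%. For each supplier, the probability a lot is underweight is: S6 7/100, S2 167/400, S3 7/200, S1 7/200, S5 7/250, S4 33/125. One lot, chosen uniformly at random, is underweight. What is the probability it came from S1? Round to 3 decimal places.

0.068

By Bayes' rule, posterior ∝ prior × likelihood:
  S6: 0.19 × 0.07 = 0.0133
  S2: 0.19 × 0.4175 = 0.079325
  S3: 0.17 × 0.035 = 0.00595
  S1: 0.28 × 0.035 = 0.0098
  S5: 0.04 × 0.028 = 0.00112
  S4: 0.13 × 0.264 = 0.03432
Normalizing constant = 0.143815.
P(S1 | evidence) = 0.0098 / 0.143815 ≈ 0.068.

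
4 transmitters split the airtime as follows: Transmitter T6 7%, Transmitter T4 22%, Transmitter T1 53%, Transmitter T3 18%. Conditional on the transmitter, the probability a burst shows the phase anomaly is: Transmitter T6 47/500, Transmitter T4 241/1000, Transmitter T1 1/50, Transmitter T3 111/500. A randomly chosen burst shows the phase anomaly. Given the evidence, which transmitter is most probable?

Transmitter T4

Unnormalized posteriors (prior × likelihood):
  Transmitter T6: 0.07 × 0.094 = 0.00658
  Transmitter T4: 0.22 × 0.241 = 0.05302
  Transmitter T1: 0.53 × 0.02 = 0.0106
  Transmitter T3: 0.18 × 0.222 = 0.03996
Normalizing constant = 0.11016.
Largest term belongs to Transmitter T4, so Transmitter T4 is most probable.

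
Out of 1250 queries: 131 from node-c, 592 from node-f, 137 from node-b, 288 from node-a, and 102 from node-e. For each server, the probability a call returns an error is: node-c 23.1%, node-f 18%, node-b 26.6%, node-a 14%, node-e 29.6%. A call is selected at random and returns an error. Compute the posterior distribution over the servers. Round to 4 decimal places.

Unnormalized posteriors (prior × likelihood):
  node-c: 0.1048 × 0.231 = 0.0242088
  node-f: 0.4736 × 0.18 = 0.085248
  node-b: 0.1096 × 0.266 = 0.0291536
  node-a: 0.2304 × 0.14 = 0.032256
  node-e: 0.0816 × 0.296 = 0.0241536
Normalizing constant = 0.19502.
P(node-c | error) = 0.0242088/0.19502 ≈ 0.1241
P(node-f | error) = 0.085248/0.19502 ≈ 0.4371
P(node-b | error) = 0.0291536/0.19502 ≈ 0.1495
P(node-a | error) = 0.032256/0.19502 ≈ 0.1654
P(node-e | error) = 0.0241536/0.19502 ≈ 0.1239

node-c 0.1241, node-f 0.4371, node-b 0.1495, node-a 0.1654, node-e 0.1239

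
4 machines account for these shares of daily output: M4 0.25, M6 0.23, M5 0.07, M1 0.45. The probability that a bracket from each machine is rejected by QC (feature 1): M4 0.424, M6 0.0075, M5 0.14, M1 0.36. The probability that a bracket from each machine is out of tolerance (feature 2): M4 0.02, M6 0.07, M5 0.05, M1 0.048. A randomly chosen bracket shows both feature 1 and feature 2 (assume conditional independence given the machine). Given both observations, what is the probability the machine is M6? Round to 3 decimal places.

By Bayes' rule, posterior ∝ prior × likelihood:
  M4: 0.25 × 0.424 × 0.02 = 0.00212
  M6: 0.23 × 0.0075 × 0.07 = 0.00012075
  M5: 0.07 × 0.14 × 0.05 = 0.00049
  M1: 0.45 × 0.36 × 0.048 = 0.007776
Total = 0.01050675.
P(M6 | evidence) = 0.00012075 / 0.01050675 ≈ 0.011.

0.011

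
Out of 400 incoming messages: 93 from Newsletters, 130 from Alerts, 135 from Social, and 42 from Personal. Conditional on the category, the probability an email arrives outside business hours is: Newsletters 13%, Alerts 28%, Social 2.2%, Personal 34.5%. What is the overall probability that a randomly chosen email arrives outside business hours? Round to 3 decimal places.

By Bayes' rule, posterior ∝ prior × likelihood:
  Newsletters: 0.2325 × 0.13 = 0.030225
  Alerts: 0.325 × 0.28 = 0.091
  Social: 0.3375 × 0.022 = 0.007425
  Personal: 0.105 × 0.345 = 0.036225
P(off-hours) = 0.030225 + 0.091 + 0.007425 + 0.036225 = 0.164875 → 0.165.

0.165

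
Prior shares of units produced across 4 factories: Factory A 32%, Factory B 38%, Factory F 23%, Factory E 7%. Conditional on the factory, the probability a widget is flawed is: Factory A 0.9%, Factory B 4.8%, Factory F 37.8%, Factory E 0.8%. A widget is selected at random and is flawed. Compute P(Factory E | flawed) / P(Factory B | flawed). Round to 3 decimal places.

Unnormalized posteriors (prior × likelihood):
  Factory A: 0.32 × 0.009 = 0.00288
  Factory B: 0.38 × 0.048 = 0.01824
  Factory F: 0.23 × 0.378 = 0.08694
  Factory E: 0.07 × 0.008 = 0.00056
Sum = 0.10862.
The ratio is 0.00056 / 0.01824 (the normalizer cancels) = 0.031.

0.031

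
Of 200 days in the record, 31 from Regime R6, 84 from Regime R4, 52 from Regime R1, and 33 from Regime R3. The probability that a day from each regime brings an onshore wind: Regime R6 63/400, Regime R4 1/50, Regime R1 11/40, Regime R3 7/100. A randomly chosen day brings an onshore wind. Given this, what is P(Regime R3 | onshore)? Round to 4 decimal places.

0.0997

By Bayes' rule, posterior ∝ prior × likelihood:
  Regime R6: 0.155 × 0.1575 = 0.0244125
  Regime R4: 0.42 × 0.02 = 0.0084
  Regime R1: 0.26 × 0.275 = 0.0715
  Regime R3: 0.165 × 0.07 = 0.01155
Sum = 0.1158625.
P(Regime R3 | evidence) = 0.01155 / 0.1158625 ≈ 0.0997.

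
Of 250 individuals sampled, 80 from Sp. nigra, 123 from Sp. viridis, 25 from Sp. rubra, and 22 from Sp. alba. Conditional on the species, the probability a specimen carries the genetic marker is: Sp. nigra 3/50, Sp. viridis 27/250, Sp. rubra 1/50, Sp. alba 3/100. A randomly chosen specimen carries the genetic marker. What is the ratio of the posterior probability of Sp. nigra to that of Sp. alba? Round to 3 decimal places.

Compute prior × likelihood for every hypothesis:
  Sp. nigra: 0.32 × 0.06 = 0.0192
  Sp. viridis: 0.492 × 0.108 = 0.053136
  Sp. rubra: 0.1 × 0.02 = 0.002
  Sp. alba: 0.088 × 0.03 = 0.00264
Normalizing constant = 0.076976.
The ratio is 0.0192 / 0.00264 (the normalizer cancels) = 7.273.

7.273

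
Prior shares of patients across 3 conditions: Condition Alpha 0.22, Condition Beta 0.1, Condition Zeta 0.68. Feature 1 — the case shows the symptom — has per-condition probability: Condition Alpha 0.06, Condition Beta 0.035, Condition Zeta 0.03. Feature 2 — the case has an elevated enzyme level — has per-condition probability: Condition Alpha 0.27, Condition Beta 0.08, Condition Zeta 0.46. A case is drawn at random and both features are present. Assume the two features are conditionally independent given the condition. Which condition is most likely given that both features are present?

Condition Zeta

Prior × likelihood for each hypothesis:
  Condition Alpha: 0.22 × 0.06 × 0.27 = 0.003564
  Condition Beta: 0.1 × 0.035 × 0.08 = 0.00028
  Condition Zeta: 0.68 × 0.03 × 0.46 = 0.009384
Normalizing constant = 0.013228.
Largest term belongs to Condition Zeta, so Condition Zeta is most probable.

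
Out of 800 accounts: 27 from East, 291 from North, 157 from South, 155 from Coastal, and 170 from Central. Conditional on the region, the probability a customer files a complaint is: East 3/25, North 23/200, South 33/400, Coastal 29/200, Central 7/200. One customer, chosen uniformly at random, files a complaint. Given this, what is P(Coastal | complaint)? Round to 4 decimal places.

By Bayes' rule, posterior ∝ prior × likelihood:
  East: 0.03375 × 0.12 = 0.00405
  North: 0.36375 × 0.115 = 0.04183125
  South: 0.19625 × 0.0825 = 0.016190625
  Coastal: 0.19375 × 0.145 = 0.02809375
  Central: 0.2125 × 0.035 = 0.0074375
Sum = 0.097603125.
P(Coastal | evidence) = 0.02809375 / 0.097603125 ≈ 0.2878.

0.2878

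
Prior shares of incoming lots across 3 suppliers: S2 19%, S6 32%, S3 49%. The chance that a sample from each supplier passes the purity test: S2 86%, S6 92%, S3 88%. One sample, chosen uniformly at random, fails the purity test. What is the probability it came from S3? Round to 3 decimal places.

Taking complements, P(off-spec | each) = S2 0.14, S6 0.08, S3 0.12.
Compute prior × likelihood for every hypothesis:
  S2: 0.19 × 0.14 = 0.0266
  S6: 0.32 × 0.08 = 0.0256
  S3: 0.49 × 0.12 = 0.0588
Normalizing constant = 0.111.
P(S3 | evidence) = 0.0588 / 0.111 ≈ 0.530.

0.530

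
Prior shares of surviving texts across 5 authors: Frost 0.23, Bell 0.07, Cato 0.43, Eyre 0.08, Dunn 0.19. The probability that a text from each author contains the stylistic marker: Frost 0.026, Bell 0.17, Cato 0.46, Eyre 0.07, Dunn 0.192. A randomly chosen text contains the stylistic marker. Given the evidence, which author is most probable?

Prior × likelihood for each hypothesis:
  Frost: 0.23 × 0.026 = 0.00598
  Bell: 0.07 × 0.17 = 0.0119
  Cato: 0.43 × 0.46 = 0.1978
  Eyre: 0.08 × 0.07 = 0.0056
  Dunn: 0.19 × 0.192 = 0.03648
Normalizing constant = 0.25776.
Largest term belongs to Cato, so Cato is most probable.

Cato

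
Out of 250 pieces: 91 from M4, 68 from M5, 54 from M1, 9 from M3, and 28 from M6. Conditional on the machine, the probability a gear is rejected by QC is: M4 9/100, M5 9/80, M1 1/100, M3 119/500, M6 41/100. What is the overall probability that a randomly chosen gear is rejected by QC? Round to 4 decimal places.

0.1200

Prior × likelihood for each hypothesis:
  M4: 0.364 × 0.09 = 0.03276
  M5: 0.272 × 0.1125 = 0.0306
  M1: 0.216 × 0.01 = 0.00216
  M3: 0.036 × 0.238 = 0.008568
  M6: 0.112 × 0.41 = 0.04592
P(rejected) = 0.03276 + 0.0306 + 0.00216 + 0.008568 + 0.04592 = 0.120008 → 0.1200.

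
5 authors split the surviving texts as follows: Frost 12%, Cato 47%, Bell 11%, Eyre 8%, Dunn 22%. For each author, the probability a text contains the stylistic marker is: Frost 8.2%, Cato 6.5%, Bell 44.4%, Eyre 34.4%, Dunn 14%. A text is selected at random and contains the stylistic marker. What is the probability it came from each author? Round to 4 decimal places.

By Bayes' rule, posterior ∝ prior × likelihood:
  Frost: 0.12 × 0.082 = 0.00984
  Cato: 0.47 × 0.065 = 0.03055
  Bell: 0.11 × 0.444 = 0.04884
  Eyre: 0.08 × 0.344 = 0.02752
  Dunn: 0.22 × 0.14 = 0.0308
Normalizing constant = 0.14755.
P(Frost | marker) = 0.00984/0.14755 ≈ 0.0667
P(Cato | marker) = 0.03055/0.14755 ≈ 0.2070
P(Bell | marker) = 0.04884/0.14755 ≈ 0.3310
P(Eyre | marker) = 0.02752/0.14755 ≈ 0.1865
P(Dunn | marker) = 0.0308/0.14755 ≈ 0.2087

Frost 0.0667, Cato 0.2070, Bell 0.3310, Eyre 0.1865, Dunn 0.2087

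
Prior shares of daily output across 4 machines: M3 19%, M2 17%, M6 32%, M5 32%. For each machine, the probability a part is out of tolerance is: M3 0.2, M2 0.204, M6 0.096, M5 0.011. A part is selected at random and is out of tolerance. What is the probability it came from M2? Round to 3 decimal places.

Unnormalized posteriors (prior × likelihood):
  M3: 0.19 × 0.2 = 0.038
  M2: 0.17 × 0.204 = 0.03468
  M6: 0.32 × 0.096 = 0.03072
  M5: 0.32 × 0.011 = 0.00352
Sum = 0.10692.
P(M2 | evidence) = 0.03468 / 0.10692 ≈ 0.324.

0.324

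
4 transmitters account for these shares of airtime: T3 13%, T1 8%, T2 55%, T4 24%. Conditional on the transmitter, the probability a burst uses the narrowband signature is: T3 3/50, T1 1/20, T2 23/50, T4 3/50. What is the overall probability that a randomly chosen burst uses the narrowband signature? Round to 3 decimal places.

Compute prior × likelihood for every hypothesis:
  T3: 0.13 × 0.06 = 0.0078
  T1: 0.08 × 0.05 = 0.004
  T2: 0.55 × 0.46 = 0.253
  T4: 0.24 × 0.06 = 0.0144
P(narrowband) = 0.0078 + 0.004 + 0.253 + 0.0144 = 0.2792 → 0.279.

0.279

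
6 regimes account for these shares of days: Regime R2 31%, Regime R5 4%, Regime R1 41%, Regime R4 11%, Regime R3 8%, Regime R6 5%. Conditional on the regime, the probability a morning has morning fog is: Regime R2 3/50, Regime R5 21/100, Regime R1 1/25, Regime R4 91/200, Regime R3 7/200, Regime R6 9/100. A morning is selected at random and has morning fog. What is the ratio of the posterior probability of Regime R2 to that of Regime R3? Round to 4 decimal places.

6.6429

Compute prior × likelihood for every hypothesis:
  Regime R2: 0.31 × 0.06 = 0.0186
  Regime R5: 0.04 × 0.21 = 0.0084
  Regime R1: 0.41 × 0.04 = 0.0164
  Regime R4: 0.11 × 0.455 = 0.05005
  Regime R3: 0.08 × 0.035 = 0.0028
  Regime R6: 0.05 × 0.09 = 0.0045
Total = 0.10075.
The ratio is 0.0186 / 0.0028 (the normalizer cancels) = 6.6429.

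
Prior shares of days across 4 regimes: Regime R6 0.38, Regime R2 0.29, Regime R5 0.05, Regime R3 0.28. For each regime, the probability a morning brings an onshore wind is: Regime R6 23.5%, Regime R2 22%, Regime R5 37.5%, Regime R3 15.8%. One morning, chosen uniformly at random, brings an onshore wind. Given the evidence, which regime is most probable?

Regime R6

Prior × likelihood for each hypothesis:
  Regime R6: 0.38 × 0.235 = 0.0893
  Regime R2: 0.29 × 0.22 = 0.0638
  Regime R5: 0.05 × 0.375 = 0.01875
  Regime R3: 0.28 × 0.158 = 0.04424
Sum = 0.21609.
Largest term belongs to Regime R6, so Regime R6 is most probable.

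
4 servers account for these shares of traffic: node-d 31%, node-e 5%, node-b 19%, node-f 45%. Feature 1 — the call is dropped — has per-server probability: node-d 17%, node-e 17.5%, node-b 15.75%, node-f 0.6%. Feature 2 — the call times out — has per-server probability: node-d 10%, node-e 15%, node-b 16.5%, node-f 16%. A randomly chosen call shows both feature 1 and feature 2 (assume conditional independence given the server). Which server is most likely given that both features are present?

node-d

Prior × likelihood for each hypothesis:
  node-d: 0.31 × 0.17 × 0.1 = 0.00527
  node-e: 0.05 × 0.175 × 0.15 = 0.0013125
  node-b: 0.19 × 0.1575 × 0.165 = 0.004937625
  node-f: 0.45 × 0.006 × 0.16 = 0.000432
Total = 0.011952125.
Largest term belongs to node-d, so node-d is most probable.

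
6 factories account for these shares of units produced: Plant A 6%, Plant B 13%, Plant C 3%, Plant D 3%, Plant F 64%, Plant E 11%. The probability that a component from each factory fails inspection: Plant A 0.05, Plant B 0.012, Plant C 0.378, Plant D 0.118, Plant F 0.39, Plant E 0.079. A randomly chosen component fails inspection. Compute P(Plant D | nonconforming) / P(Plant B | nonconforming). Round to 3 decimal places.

Prior × likelihood for each hypothesis:
  Plant A: 0.06 × 0.05 = 0.003
  Plant B: 0.13 × 0.012 = 0.00156
  Plant C: 0.03 × 0.378 = 0.01134
  Plant D: 0.03 × 0.118 = 0.00354
  Plant F: 0.64 × 0.39 = 0.2496
  Plant E: 0.11 × 0.079 = 0.00869
Sum = 0.27773.
The ratio is 0.00354 / 0.00156 (the normalizer cancels) = 2.269.

2.269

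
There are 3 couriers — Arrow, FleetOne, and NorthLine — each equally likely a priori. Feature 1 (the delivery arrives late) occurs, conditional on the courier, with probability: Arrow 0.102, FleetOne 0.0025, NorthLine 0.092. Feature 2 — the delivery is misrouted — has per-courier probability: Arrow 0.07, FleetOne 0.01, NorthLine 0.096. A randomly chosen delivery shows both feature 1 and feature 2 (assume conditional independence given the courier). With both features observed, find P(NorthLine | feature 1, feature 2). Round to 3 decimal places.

Since the prior is uniform, the posterior is proportional to the likelihood:
  Arrow: 0.102 × 0.07 = 0.00714
  FleetOne: 0.0025 × 0.01 = 0.000025
  NorthLine: 0.092 × 0.096 = 0.008832
Sum = 0.015997.
P(NorthLine | evidence) = 0.008832 / 0.015997 ≈ 0.552.

0.552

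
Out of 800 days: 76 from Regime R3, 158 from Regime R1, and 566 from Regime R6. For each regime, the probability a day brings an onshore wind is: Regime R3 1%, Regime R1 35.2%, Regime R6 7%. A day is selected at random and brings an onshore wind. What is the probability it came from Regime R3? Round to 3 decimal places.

By Bayes' rule, posterior ∝ prior × likelihood:
  Regime R3: 0.095 × 0.01 = 0.00095
  Regime R1: 0.1975 × 0.352 = 0.06952
  Regime R6: 0.7075 × 0.07 = 0.049525
Normalizing constant = 0.119995.
P(Regime R3 | evidence) = 0.00095 / 0.119995 ≈ 0.008.

0.008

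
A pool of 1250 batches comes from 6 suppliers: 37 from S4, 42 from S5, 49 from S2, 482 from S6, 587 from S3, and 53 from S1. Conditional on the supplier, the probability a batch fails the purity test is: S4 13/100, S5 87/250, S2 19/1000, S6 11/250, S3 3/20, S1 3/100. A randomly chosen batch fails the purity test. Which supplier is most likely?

Prior × likelihood for each hypothesis:
  S4: 0.0296 × 0.13 = 0.003848
  S5: 0.0336 × 0.348 = 0.0116928
  S2: 0.0392 × 0.019 = 0.0007448
  S6: 0.3856 × 0.044 = 0.0169664
  S3: 0.4696 × 0.15 = 0.07044
  S1: 0.0424 × 0.03 = 0.001272
Sum = 0.104964.
Largest term belongs to S3, so S3 is most probable.

S3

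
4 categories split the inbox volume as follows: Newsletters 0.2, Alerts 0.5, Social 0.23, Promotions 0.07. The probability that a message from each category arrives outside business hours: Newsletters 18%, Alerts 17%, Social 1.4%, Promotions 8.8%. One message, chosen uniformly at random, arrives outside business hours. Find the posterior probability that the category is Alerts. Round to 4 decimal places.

0.6519

Prior × likelihood for each hypothesis:
  Newsletters: 0.2 × 0.18 = 0.036
  Alerts: 0.5 × 0.17 = 0.085
  Social: 0.23 × 0.014 = 0.00322
  Promotions: 0.07 × 0.088 = 0.00616
Sum = 0.13038.
P(Alerts | evidence) = 0.085 / 0.13038 ≈ 0.6519.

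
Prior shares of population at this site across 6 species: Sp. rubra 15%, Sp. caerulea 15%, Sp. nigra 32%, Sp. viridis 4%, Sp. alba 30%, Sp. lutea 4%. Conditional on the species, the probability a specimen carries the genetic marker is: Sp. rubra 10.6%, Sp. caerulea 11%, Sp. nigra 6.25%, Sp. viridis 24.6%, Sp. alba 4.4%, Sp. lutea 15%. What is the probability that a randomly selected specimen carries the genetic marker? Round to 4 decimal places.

Prior × likelihood for each hypothesis:
  Sp. rubra: 0.15 × 0.106 = 0.0159
  Sp. caerulea: 0.15 × 0.11 = 0.0165
  Sp. nigra: 0.32 × 0.0625 = 0.02
  Sp. viridis: 0.04 × 0.246 = 0.00984
  Sp. alba: 0.3 × 0.044 = 0.0132
  Sp. lutea: 0.04 × 0.15 = 0.006
P(marker) = 0.0159 + 0.0165 + 0.02 + 0.00984 + 0.0132 + 0.006 = 0.08144 → 0.0814.

0.0814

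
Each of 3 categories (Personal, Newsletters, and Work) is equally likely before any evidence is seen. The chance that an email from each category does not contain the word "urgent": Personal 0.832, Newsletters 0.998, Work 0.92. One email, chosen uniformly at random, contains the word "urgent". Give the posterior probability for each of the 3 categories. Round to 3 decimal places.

Personal 0.672, Newsletters 0.008, Work 0.320

Taking complements, P(urgent-flag | each) = Personal 0.168, Newsletters 0.002, Work 0.08.
Since the prior is uniform, the posterior is proportional to the likelihood:
  Personal: 0.168
  Newsletters: 0.002
  Work: 0.08
Normalizing constant = 0.25.
P(Personal | urgent-flag) = 0.168/0.25 ≈ 0.672
P(Newsletters | urgent-flag) = 0.002/0.25 ≈ 0.008
P(Work | urgent-flag) = 0.08/0.25 ≈ 0.320
(Check: 0.672+0.008+0.320 = 1.000.)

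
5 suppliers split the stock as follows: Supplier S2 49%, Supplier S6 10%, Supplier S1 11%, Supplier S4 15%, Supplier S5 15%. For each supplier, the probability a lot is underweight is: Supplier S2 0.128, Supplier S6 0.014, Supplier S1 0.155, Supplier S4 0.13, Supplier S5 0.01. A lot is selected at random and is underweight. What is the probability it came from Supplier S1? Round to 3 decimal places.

Unnormalized posteriors (prior × likelihood):
  Supplier S2: 0.49 × 0.128 = 0.06272
  Supplier S6: 0.1 × 0.014 = 0.0014
  Supplier S1: 0.11 × 0.155 = 0.01705
  Supplier S4: 0.15 × 0.13 = 0.0195
  Supplier S5: 0.15 × 0.01 = 0.0015
Normalizing constant = 0.10217.
P(Supplier S1 | evidence) = 0.01705 / 0.10217 ≈ 0.167.

0.167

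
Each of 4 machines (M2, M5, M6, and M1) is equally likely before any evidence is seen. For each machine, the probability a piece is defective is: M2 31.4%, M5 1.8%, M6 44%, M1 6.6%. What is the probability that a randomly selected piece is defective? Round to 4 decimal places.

0.2095

With a uniform prior (1/4 each), posterior ∝ likelihood:
  M2: 0.314
  M5: 0.018
  M6: 0.44
  M1: 0.066
P(defective) = (1/4) × (0.314 + 0.018 + 0.44 + 0.066) = 0.838/4 ≈ 0.2095.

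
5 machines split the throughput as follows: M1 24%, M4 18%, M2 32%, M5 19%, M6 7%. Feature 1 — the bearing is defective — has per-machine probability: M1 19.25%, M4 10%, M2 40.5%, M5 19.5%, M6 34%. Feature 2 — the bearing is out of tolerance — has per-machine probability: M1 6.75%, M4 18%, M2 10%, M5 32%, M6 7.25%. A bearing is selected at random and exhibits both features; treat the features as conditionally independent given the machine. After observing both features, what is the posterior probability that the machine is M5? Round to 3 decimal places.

0.360

By Bayes' rule, posterior ∝ prior × likelihood:
  M1: 0.24 × 0.1925 × 0.0675 = 0.0031185
  M4: 0.18 × 0.1 × 0.18 = 0.00324
  M2: 0.32 × 0.405 × 0.1 = 0.01296
  M5: 0.19 × 0.195 × 0.32 = 0.011856
  M6: 0.07 × 0.34 × 0.0725 = 0.0017255
Sum = 0.0329.
P(M5 | evidence) = 0.011856 / 0.0329 ≈ 0.360.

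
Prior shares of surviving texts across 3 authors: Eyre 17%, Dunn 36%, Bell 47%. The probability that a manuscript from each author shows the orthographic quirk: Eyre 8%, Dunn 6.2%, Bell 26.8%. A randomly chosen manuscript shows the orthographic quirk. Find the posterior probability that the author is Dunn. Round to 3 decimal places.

Compute prior × likelihood for every hypothesis:
  Eyre: 0.17 × 0.08 = 0.0136
  Dunn: 0.36 × 0.062 = 0.02232
  Bell: 0.47 × 0.268 = 0.12596
Sum = 0.16188.
P(Dunn | evidence) = 0.02232 / 0.16188 ≈ 0.138.

0.138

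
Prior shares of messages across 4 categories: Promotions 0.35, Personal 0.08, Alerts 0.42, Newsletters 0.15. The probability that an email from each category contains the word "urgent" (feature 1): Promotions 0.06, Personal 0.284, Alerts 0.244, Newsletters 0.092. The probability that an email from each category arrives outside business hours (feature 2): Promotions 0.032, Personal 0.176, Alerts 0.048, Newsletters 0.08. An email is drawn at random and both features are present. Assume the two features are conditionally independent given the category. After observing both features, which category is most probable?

Unnormalized posteriors (prior × likelihood):
  Promotions: 0.35 × 0.06 × 0.032 = 0.000672
  Personal: 0.08 × 0.284 × 0.176 = 0.00399872
  Alerts: 0.42 × 0.244 × 0.048 = 0.00491904
  Newsletters: 0.15 × 0.092 × 0.08 = 0.001104
Sum = 0.01069376.
Largest term belongs to Alerts, so Alerts is most probable.

Alerts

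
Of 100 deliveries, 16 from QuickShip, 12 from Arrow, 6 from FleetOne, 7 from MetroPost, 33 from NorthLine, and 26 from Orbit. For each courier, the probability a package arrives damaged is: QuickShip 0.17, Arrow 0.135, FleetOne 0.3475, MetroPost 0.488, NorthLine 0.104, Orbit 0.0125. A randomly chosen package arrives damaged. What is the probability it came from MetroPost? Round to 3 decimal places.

0.251

Compute prior × likelihood for every hypothesis:
  QuickShip: 0.16 × 0.17 = 0.0272
  Arrow: 0.12 × 0.135 = 0.0162
  FleetOne: 0.06 × 0.3475 = 0.02085
  MetroPost: 0.07 × 0.488 = 0.03416
  NorthLine: 0.33 × 0.104 = 0.03432
  Orbit: 0.26 × 0.0125 = 0.00325
Normalizing constant = 0.13598.
P(MetroPost | evidence) = 0.03416 / 0.13598 ≈ 0.251.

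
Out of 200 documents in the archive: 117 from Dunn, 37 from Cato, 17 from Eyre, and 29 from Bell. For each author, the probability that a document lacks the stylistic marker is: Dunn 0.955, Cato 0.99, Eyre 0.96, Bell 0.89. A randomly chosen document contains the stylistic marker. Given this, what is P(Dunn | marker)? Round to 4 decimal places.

Taking complements, P(marker | each) = Dunn 0.045, Cato 0.01, Eyre 0.04, Bell 0.11.
Prior × likelihood for each hypothesis:
  Dunn: 0.585 × 0.045 = 0.026325
  Cato: 0.185 × 0.01 = 0.00185
  Eyre: 0.085 × 0.04 = 0.0034
  Bell: 0.145 × 0.11 = 0.01595
Normalizing constant = 0.047525.
P(Dunn | evidence) = 0.026325 / 0.047525 ≈ 0.5539.

0.5539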